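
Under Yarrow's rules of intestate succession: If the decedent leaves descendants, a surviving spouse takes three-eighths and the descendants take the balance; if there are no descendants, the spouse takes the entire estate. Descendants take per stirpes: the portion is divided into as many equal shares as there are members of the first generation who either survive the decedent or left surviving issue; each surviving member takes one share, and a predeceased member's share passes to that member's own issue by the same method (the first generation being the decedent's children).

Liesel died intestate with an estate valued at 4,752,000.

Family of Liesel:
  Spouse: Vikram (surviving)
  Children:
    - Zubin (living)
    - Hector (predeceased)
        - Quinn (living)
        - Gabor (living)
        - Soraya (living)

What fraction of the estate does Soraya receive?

Soraya receives 5/48 of the estate.

Vikram takes three-eighths of 4,752,000 = 1,782,000. The remaining 2,970,000 passes to the descendants.
The descendants' portion (2,970,000) is divided into 2 shares of 1,485,000: Zubin takes 1,485,000; Hector's 1,485,000 share passes to Hector's issue.
Hector's share (1,485,000) is divided into 3 shares of 495,000: Quinn, Gabor, and Soraya each take 495,000.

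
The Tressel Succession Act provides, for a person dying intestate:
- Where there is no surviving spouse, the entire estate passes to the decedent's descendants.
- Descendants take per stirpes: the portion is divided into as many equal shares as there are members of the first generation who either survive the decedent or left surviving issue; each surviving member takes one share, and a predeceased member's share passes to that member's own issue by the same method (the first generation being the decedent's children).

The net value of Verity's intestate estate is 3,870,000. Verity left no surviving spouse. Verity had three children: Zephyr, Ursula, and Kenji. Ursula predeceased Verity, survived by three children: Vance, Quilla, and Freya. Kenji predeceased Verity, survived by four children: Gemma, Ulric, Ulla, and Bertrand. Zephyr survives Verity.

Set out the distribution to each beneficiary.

Zephyr: 1,290,000; Vance: 430,000; Quilla: 430,000; Freya: 430,000; Gemma: 322,500; Ulric: 322,500; Ulla: 322,500; Bertrand: 322,500

The entire 3,870,000 passes to the descendants.
That amount (3,870,000) is divided into 3 shares of 1,290,000: Zephyr takes 1,290,000; Ursula's 1,290,000 share passes to Ursula's issue; Kenji's 1,290,000 share passes to Kenji's issue.
Ursula's share (1,290,000) is divided into 3 shares of 430,000: Vance, Quilla, and Freya each take 430,000.
Kenji's share (1,290,000) is divided into 4 shares of 322,500: Gemma, Ulric, Ulla, and Bertrand each take 322,500.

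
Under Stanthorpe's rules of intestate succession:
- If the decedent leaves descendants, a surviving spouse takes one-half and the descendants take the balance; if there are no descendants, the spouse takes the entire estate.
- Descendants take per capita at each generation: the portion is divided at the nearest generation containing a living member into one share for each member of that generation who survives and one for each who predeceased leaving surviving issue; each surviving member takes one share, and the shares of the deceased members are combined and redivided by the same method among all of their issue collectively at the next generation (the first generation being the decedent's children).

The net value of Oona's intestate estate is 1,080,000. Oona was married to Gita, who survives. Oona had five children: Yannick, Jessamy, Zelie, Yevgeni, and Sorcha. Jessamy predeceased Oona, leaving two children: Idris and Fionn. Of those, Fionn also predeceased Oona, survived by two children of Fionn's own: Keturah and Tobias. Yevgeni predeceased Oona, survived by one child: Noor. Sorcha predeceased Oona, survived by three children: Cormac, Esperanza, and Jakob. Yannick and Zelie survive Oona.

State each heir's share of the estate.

Gita: 540,000; Yannick: 108,000; Idris: 54,000; Keturah: 27,000; Tobias: 27,000; Zelie: 108,000; Noor: 54,000; Cormac: 54,000; Esperanza: 54,000; Jakob: 54,000

Gita takes one-half of 1,080,000 = 540,000. The remaining 540,000 passes to the descendants.
The descendants' portion (540,000) is divided at the children's generation into 5 shares of 108,000. Yannick and Zelie each take 108,000. The 3 shares of the deceased (Jessamy, Yevgeni, and Sorcha) are combined into a pool of 324,000.
That pool (324,000) is divided at the grandchildren's generation into 6 shares of 54,000. Idris, Noor, Cormac, Esperanza, and Jakob each take 54,000. The remaining share for the deceased Fionn (54,000) is carried to the next generation.
That pool (54,000) is divided at the great-grandchildren's generation equally among Keturah and Tobias: 27,000 each.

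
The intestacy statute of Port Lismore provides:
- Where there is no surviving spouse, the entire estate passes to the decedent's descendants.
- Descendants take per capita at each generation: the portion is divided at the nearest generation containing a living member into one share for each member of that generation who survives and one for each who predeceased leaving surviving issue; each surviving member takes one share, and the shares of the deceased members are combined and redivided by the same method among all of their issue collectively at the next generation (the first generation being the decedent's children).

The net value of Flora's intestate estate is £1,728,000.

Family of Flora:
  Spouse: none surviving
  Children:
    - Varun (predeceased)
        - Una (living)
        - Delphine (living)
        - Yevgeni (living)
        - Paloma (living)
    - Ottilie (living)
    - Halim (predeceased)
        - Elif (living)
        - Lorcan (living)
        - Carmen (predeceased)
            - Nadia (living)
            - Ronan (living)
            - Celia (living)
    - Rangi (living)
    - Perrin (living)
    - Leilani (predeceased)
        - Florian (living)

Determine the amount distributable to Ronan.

Ronan receives £36,000.

The entire £1,728,000 passes to the descendants.
That amount (£1,728,000) is divided at the children's generation into 6 shares of £288,000. Ottilie, Rangi, and Perrin each take £288,000. The 3 shares of the deceased (Varun, Halim, and Leilani) are combined into a pool of £864,000.
That pool (£864,000) is divided at the grandchildren's generation into 8 shares of £108,000. Una, Delphine, Yevgeni, Paloma, Elif, Lorcan, and Florian each take £108,000. The remaining share for the deceased Carmen (£108,000) is carried to the next generation.
That pool (£108,000) is divided at the great-grandchildren's generation equally among Nadia, Ronan, and Celia: £36,000 each.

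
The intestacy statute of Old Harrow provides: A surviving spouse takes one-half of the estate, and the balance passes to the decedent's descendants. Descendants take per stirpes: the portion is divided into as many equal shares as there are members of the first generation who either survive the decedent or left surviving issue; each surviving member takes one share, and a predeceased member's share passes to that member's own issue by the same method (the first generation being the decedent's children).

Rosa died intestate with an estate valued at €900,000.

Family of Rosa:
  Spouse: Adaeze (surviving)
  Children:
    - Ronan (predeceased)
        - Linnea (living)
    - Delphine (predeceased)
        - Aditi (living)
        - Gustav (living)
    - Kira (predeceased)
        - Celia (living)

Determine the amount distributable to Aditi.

Aditi receives €75,000.

Adaeze takes one-half of €900,000 = €450,000. The remaining €450,000 passes to the descendants.
The descendants' portion (€450,000) is divided into 3 shares of €150,000: Ronan's €150,000 share passes to Ronan's issue; Delphine's €150,000 share passes to Delphine's issue; Kira's €150,000 share passes to Kira's issue.
Ronan's share (€150,000) passes entirely to Linnea.
Delphine's share (€150,000) is divided into 2 shares of €75,000: Aditi and Gustav each take €75,000.
Kira's share (€150,000) passes entirely to Celia.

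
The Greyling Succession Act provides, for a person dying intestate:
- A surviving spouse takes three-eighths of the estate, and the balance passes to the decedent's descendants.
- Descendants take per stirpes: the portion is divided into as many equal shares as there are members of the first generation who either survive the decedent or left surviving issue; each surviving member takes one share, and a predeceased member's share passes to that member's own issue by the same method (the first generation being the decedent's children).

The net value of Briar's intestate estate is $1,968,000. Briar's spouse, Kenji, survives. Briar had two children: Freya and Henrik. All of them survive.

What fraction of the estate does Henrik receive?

Kenji takes three-eighths of $1,968,000 = $738,000. The remaining $1,230,000 passes to the descendants.
The descendants' portion ($1,230,000) is divided into 2 shares of $615,000: Freya and Henrik each take $615,000.

Henrik receives 5/16 of the estate.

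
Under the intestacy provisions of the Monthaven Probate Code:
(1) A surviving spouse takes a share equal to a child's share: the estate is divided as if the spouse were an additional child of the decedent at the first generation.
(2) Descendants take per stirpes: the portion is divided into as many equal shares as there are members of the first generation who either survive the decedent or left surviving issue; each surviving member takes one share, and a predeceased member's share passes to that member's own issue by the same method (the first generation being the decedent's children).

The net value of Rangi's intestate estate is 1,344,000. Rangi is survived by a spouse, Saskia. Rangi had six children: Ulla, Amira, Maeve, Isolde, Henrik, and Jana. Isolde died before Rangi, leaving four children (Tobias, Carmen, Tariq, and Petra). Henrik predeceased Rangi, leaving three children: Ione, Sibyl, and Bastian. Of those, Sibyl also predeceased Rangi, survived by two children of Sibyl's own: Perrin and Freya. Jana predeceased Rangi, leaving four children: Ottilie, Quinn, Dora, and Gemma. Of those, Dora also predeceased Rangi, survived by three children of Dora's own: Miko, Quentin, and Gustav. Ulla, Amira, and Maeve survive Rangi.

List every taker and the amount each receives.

Saskia: 192,000; Ulla: 192,000; Amira: 192,000; Maeve: 192,000; Tobias: 48,000; Carmen: 48,000; Tariq: 48,000; Petra: 48,000; Ione: 64,000; Perrin: 32,000; Freya: 32,000; Bastian: 64,000; Ottilie: 48,000; Quinn: 48,000; Miko: 16,000; Quentin: 16,000; Gustav: 16,000; Gemma: 48,000

The spouse counts as an additional share at the children's level, so there are 7 primary shares of 192,000. Saskia takes one such share (192,000).
The children's combined portion (1,152,000) is divided into 6 shares of 192,000: Ulla, Amira, and Maeve each take 192,000; Isolde's 192,000 share passes to Isolde's issue; Henrik's 192,000 share passes to Henrik's issue; Jana's 192,000 share passes to Jana's issue.
Isolde's share (192,000) is divided into 4 shares of 48,000: Tobias, Carmen, Tariq, and Petra each take 48,000.
Henrik's share (192,000) is divided into 3 shares of 64,000: Ione and Bastian each take 64,000; Sibyl's 64,000 share passes to Sibyl's issue.
Sibyl's share (64,000) is divided into 2 shares of 32,000: Perrin and Freya each take 32,000.
Jana's share (192,000) is divided into 4 shares of 48,000: Ottilie, Quinn, and Gemma each take 48,000; Dora's 48,000 share passes to Dora's issue.
Dora's share (48,000) is divided into 3 shares of 16,000: Miko, Quentin, and Gustav each take 16,000.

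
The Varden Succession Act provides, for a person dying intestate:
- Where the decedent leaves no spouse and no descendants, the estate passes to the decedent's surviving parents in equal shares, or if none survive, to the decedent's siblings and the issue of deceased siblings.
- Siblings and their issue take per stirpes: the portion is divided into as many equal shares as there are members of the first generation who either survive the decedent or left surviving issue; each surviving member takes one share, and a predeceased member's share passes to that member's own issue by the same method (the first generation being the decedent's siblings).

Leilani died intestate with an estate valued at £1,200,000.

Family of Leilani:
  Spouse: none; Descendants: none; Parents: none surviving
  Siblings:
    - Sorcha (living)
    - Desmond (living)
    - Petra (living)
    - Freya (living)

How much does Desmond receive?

Desmond receives £300,000.

The entire £1,200,000 passes to the siblings and their issue.
That amount (£1,200,000) is divided into 4 shares of £300,000: Sorcha, Desmond, Petra, and Freya each take £300,000.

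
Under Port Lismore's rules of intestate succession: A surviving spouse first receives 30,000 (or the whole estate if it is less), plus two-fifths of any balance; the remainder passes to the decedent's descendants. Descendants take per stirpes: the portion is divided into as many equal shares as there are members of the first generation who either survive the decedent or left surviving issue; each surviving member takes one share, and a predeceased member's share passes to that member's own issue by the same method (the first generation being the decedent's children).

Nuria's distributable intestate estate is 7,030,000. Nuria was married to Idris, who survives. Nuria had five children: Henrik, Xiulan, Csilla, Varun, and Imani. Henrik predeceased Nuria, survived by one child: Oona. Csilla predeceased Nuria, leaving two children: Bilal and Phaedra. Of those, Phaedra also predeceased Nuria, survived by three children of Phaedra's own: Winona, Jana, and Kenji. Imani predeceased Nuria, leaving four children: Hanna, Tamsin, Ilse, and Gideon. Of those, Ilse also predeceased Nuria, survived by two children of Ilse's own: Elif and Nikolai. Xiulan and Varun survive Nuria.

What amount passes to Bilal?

Idris first takes 30,000, leaving a balance of 7,000,000. Idris then takes two-fifths of the balance (2,800,000), for a total of 2,830,000. The remaining 4,200,000 passes to the descendants.
The descendants' portion (4,200,000) is divided into 5 shares of 840,000: Xiulan and Varun each take 840,000; Henrik's 840,000 share passes to Henrik's issue; Csilla's 840,000 share passes to Csilla's issue; Imani's 840,000 share passes to Imani's issue.
Henrik's share (840,000) passes entirely to Oona.
Csilla's share (840,000) is divided into 2 shares of 420,000: Bilal takes 420,000; Phaedra's 420,000 share passes to Phaedra's issue.
Phaedra's share (420,000) is divided into 3 shares of 140,000: Winona, Jana, and Kenji each take 140,000.
Imani's share (840,000) is divided into 4 shares of 210,000: Hanna, Tamsin, and Gideon each take 210,000; Ilse's 210,000 share passes to Ilse's issue.
Ilse's share (210,000) is divided into 2 shares of 105,000: Elif and Nikolai each take 105,000.

Bilal receives 420,000.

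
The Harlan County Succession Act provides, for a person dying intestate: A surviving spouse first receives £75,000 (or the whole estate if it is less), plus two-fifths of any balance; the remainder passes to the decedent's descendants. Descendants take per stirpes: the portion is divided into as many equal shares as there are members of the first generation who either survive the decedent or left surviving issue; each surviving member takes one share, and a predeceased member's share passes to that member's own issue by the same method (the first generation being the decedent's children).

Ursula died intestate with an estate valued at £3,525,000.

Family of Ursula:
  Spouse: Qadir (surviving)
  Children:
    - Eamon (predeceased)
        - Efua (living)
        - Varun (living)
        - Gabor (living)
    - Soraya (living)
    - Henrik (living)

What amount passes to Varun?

Qadir first takes £75,000, leaving a balance of £3,450,000. Qadir then takes two-fifths of the balance (£1,380,000), for a total of £1,455,000. The remaining £2,070,000 passes to the descendants.
The descendants' portion (£2,070,000) is divided into 3 shares of £690,000: Soraya and Henrik each take £690,000; Eamon's £690,000 share passes to Eamon's issue.
Eamon's share (£690,000) is divided into 3 shares of £230,000: Efua, Varun, and Gabor each take £230,000.

Varun receives £230,000.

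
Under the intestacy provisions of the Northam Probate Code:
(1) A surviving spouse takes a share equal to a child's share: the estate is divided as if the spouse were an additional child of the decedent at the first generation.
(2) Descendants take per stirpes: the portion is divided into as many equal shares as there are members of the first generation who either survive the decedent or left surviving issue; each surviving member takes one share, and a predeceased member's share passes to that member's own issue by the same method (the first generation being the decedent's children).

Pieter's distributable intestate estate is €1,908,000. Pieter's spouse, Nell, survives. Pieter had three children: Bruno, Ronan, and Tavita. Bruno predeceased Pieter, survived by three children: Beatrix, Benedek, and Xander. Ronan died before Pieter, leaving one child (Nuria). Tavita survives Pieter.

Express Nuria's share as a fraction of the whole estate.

The spouse counts as an additional share at the children's level, so there are 4 primary shares of €477,000. Nell takes one such share (€477,000).
The children's combined portion (€1,431,000) is divided into 3 shares of €477,000: Tavita takes €477,000; Bruno's €477,000 share passes to Bruno's issue; Ronan's €477,000 share passes to Ronan's issue.
Bruno's share (€477,000) is divided into 3 shares of €159,000: Beatrix, Benedek, and Xander each take €159,000.
Ronan's share (€477,000) passes entirely to Nuria.

Nuria receives 1/4 of the estate.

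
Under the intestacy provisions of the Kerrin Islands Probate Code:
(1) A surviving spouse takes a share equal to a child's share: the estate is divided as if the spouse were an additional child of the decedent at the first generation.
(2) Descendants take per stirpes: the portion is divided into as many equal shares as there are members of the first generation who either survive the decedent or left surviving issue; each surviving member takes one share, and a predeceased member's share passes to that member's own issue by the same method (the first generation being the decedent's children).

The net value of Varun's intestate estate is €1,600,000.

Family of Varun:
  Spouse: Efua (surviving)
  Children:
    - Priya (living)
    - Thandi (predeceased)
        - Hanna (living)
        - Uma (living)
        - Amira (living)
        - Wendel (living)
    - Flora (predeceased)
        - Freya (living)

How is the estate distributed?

Efua: €400,000; Priya: €400,000; Hanna: €100,000; Uma: €100,000; Amira: €100,000; Wendel: €100,000; Freya: €400,000

The spouse counts as an additional share at the children's level, so there are 4 primary shares of €400,000. Efua takes one such share (€400,000).
The children's combined portion (€1,200,000) is divided into 3 shares of €400,000: Priya takes €400,000; Thandi's €400,000 share passes to Thandi's issue; Flora's €400,000 share passes to Flora's issue.
Thandi's share (€400,000) is divided into 4 shares of €100,000: Hanna, Uma, Amira, and Wendel each take €100,000.
Flora's share (€400,000) passes entirely to Freya.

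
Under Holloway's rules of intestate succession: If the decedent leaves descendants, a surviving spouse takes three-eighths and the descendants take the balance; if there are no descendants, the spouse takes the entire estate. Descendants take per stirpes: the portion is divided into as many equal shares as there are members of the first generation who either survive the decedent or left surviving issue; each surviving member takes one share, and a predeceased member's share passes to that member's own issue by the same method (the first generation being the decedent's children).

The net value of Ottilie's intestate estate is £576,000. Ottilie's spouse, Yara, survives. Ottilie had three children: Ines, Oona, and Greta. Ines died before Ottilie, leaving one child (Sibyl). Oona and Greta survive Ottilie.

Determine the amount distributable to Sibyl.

Yara takes three-eighths of £576,000 = £216,000. The remaining £360,000 passes to the descendants.
The descendants' portion (£360,000) is divided into 3 shares of £120,000: Oona and Greta each take £120,000; Ines's £120,000 share passes to Ines's issue.
Ines's share (£120,000) passes entirely to Sibyl.

Sibyl receives £120,000.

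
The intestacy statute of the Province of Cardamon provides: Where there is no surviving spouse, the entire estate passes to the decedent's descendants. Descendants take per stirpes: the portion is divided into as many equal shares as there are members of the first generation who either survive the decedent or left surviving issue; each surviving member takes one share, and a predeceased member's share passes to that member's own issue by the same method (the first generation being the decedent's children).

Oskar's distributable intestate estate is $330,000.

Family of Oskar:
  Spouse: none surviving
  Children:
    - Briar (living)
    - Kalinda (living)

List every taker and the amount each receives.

The entire $330,000 passes to the descendants.
That amount ($330,000) is divided into 2 shares of $165,000: Briar and Kalinda each take $165,000.

Briar: $165,000; Kalinda: $165,000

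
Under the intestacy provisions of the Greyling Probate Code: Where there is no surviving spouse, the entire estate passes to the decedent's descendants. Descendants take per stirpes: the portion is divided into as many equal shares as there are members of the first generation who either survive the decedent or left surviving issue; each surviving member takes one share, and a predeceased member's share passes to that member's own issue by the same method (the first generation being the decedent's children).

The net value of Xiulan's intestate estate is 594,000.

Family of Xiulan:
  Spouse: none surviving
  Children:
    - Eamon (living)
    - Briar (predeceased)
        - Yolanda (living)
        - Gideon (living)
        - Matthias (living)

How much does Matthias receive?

Matthias receives 99,000.

The entire 594,000 passes to the descendants.
That amount (594,000) is divided into 2 shares of 297,000: Eamon takes 297,000; Briar's 297,000 share passes to Briar's issue.
Briar's share (297,000) is divided into 3 shares of 99,000: Yolanda, Gideon, and Matthias each take 99,000.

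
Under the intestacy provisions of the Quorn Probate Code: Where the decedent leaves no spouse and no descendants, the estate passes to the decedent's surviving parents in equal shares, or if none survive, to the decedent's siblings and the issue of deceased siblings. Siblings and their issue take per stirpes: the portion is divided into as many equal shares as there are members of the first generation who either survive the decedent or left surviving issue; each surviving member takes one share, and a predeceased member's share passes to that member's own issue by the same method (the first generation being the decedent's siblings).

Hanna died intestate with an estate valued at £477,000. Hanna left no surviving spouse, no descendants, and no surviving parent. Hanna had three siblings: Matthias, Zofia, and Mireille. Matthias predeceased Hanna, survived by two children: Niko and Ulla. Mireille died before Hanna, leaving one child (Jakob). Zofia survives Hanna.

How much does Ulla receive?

The entire £477,000 passes to the siblings and their issue.
That amount (£477,000) is divided into 3 shares of £159,000: Zofia takes £159,000; Matthias's £159,000 share passes to Matthias's issue; Mireille's £159,000 share passes to Mireille's issue.
Matthias's share (£159,000) is divided into 2 shares of £79,500: Niko and Ulla each take £79,500.
Mireille's share (£159,000) passes entirely to Jakob.

Ulla receives £79,500.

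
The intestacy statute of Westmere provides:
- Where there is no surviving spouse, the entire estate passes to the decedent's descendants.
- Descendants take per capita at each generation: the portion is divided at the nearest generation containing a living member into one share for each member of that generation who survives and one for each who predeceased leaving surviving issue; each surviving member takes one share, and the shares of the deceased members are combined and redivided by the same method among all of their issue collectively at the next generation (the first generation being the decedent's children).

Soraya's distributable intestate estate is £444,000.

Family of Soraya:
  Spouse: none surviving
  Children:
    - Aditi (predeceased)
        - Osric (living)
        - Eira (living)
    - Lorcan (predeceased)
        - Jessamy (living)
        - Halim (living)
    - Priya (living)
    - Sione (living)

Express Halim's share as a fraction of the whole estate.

The entire £444,000 passes to the descendants.
That amount (£444,000) is divided at the children's generation into 4 shares of £111,000. Priya and Sione each take £111,000. The 2 shares of the deceased (Aditi and Lorcan) are combined into a pool of £222,000.
That pool (£222,000) is divided at the grandchildren's generation equally among Osric, Eira, Jessamy, and Halim: £55,500 each.

Halim receives 1/8 of the estate.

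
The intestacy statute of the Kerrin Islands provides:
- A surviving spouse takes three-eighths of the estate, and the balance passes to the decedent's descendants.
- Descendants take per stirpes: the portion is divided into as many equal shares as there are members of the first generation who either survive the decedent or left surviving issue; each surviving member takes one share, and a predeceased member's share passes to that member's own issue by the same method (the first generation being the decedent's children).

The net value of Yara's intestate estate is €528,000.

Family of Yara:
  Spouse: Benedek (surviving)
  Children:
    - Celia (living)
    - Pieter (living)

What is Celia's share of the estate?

Celia receives €165,000.

Benedek takes three-eighths of €528,000 = €198,000. The remaining €330,000 passes to the descendants.
The descendants' portion (€330,000) is divided into 2 shares of €165,000: Celia and Pieter each take €165,000.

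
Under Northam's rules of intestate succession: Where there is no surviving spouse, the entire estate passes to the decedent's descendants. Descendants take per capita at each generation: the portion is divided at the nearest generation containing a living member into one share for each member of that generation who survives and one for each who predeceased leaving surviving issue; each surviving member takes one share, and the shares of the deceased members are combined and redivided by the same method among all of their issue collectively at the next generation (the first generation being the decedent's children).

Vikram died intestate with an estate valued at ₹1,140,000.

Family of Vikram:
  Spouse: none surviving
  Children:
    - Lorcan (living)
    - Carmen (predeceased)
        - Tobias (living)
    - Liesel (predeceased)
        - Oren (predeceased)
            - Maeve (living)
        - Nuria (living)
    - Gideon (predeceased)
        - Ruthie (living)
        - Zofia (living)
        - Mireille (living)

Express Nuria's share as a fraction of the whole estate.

The entire ₹1,140,000 passes to the descendants.
That amount (₹1,140,000) is divided at the children's generation into 4 shares of ₹285,000. Lorcan takes ₹285,000. The 3 shares of the deceased (Carmen, Liesel, and Gideon) are combined into a pool of ₹855,000.
That pool (₹855,000) is divided at the grandchildren's generation into 6 shares of ₹142,500. Tobias, Nuria, Ruthie, Zofia, and Mireille each take ₹142,500. The remaining share for the deceased Oren (₹142,500) is carried to the next generation.
That pool (₹142,500) passes entirely to Maeve, the sole taker at the great-grandchildren's generation.

Nuria receives 1/8 of the estate.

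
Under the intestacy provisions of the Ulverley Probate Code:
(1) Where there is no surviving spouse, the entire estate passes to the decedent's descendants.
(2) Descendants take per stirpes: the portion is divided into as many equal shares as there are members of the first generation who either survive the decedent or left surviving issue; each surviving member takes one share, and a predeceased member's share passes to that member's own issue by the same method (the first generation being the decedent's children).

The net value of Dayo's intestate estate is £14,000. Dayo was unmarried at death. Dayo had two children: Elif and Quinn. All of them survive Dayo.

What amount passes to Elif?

The entire £14,000 passes to the descendants.
That amount (£14,000) is divided into 2 shares of £7,000: Elif and Quinn each take £7,000.

Elif receives £7,000.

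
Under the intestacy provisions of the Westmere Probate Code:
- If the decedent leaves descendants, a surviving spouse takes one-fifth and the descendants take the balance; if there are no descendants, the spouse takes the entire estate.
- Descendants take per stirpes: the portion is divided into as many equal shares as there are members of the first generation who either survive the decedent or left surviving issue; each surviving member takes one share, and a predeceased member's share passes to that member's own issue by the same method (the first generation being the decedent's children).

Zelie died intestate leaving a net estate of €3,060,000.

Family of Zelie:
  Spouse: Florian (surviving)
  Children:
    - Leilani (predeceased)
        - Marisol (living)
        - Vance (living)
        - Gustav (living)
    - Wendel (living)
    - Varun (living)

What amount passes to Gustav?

Gustav receives €272,000.

Florian takes one-fifth of €3,060,000 = €612,000. The remaining €2,448,000 passes to the descendants.
The descendants' portion (€2,448,000) is divided into 3 shares of €816,000: Wendel and Varun each take €816,000; Leilani's €816,000 share passes to Leilani's issue.
Leilani's share (€816,000) is divided into 3 shares of €272,000: Marisol, Vance, and Gustav each take €272,000.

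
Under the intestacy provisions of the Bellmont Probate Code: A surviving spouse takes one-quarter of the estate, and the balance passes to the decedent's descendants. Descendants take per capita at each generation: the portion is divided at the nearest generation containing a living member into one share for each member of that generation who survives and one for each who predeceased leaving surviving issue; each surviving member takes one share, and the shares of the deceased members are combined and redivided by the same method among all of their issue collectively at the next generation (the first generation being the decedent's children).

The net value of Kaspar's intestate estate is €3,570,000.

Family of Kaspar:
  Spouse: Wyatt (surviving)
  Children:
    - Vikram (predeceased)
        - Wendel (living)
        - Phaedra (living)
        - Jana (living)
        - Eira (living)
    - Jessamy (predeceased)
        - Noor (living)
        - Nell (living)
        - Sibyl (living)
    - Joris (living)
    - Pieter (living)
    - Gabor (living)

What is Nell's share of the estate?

Nell receives €153,000.

Wyatt takes one-quarter of €3,570,000 = €892,500. The remaining €2,677,500 passes to the descendants.
The descendants' portion (€2,677,500) is divided at the children's generation into 5 shares of €535,500. Joris, Pieter, and Gabor each take €535,500. The 2 shares of the deceased (Vikram and Jessamy) are combined into a pool of €1,071,000.
That pool (€1,071,000) is divided at the grandchildren's generation equally among Wendel, Phaedra, Jana, Eira, Noor, Nell, and Sibyl: €153,000 each.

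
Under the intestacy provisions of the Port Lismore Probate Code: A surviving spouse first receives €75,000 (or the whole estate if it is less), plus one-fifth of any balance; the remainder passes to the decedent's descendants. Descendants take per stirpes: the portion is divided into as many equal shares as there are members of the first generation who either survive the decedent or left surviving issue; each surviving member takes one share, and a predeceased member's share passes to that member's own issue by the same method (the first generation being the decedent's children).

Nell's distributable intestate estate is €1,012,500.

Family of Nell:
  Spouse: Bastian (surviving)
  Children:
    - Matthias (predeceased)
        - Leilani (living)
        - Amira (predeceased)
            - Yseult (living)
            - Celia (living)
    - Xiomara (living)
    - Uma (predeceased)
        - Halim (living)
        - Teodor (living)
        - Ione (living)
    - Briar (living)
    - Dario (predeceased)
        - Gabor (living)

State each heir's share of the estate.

Bastian: €262,500; Leilani: €75,000; Yseult: €37,500; Celia: €37,500; Xiomara: €150,000; Halim: €50,000; Teodor: €50,000; Ione: €50,000; Briar: €150,000; Gabor: €150,000

Bastian first takes €75,000, leaving a balance of €937,500. Bastian then takes one-fifth of the balance (€187,500), for a total of €262,500. The remaining €750,000 passes to the descendants.
The descendants' portion (€750,000) is divided into 5 shares of €150,000: Xiomara and Briar each take €150,000; Matthias's €150,000 share passes to Matthias's issue; Uma's €150,000 share passes to Uma's issue; Dario's €150,000 share passes to Dario's issue.
Matthias's share (€150,000) is divided into 2 shares of €75,000: Leilani takes €75,000; Amira's €75,000 share passes to Amira's issue.
Amira's share (€75,000) is divided into 2 shares of €37,500: Yseult and Celia each take €37,500.
Uma's share (€150,000) is divided into 3 shares of €50,000: Halim, Teodor, and Ione each take €50,000.
Dario's share (€150,000) passes entirely to Gabor.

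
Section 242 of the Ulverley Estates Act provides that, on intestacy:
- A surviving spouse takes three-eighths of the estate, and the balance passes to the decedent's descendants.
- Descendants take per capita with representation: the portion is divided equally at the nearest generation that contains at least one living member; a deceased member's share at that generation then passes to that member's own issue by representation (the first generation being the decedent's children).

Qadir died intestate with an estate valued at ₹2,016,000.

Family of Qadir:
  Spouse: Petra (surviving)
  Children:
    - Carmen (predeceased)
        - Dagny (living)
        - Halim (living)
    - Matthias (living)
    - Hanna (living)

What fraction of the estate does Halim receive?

Halim receives 5/48 of the estate.

Petra takes three-eighths of ₹2,016,000 = ₹756,000. The remaining ₹1,260,000 passes to the descendants.
The descendants' portion (₹1,260,000) is divided into 3 shares of ₹420,000: Matthias and Hanna each take ₹420,000; Carmen's ₹420,000 share passes to Carmen's issue.
Carmen's share (₹420,000) is divided into 2 shares of ₹210,000: Dagny and Halim each take ₹210,000.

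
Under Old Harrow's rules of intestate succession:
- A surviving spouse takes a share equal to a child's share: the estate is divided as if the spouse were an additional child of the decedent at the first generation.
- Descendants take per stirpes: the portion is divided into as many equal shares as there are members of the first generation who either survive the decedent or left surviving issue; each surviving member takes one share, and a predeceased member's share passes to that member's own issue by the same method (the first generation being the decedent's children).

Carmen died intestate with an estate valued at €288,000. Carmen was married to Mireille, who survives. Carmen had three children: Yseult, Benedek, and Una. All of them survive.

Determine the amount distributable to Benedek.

The spouse counts as an additional share at the children's level, so there are 4 primary shares of €72,000. Mireille takes one such share (€72,000).
The children's combined portion (€216,000) is divided into 3 shares of €72,000: Yseult, Benedek, and Una each take €72,000.

Benedek receives €72,000.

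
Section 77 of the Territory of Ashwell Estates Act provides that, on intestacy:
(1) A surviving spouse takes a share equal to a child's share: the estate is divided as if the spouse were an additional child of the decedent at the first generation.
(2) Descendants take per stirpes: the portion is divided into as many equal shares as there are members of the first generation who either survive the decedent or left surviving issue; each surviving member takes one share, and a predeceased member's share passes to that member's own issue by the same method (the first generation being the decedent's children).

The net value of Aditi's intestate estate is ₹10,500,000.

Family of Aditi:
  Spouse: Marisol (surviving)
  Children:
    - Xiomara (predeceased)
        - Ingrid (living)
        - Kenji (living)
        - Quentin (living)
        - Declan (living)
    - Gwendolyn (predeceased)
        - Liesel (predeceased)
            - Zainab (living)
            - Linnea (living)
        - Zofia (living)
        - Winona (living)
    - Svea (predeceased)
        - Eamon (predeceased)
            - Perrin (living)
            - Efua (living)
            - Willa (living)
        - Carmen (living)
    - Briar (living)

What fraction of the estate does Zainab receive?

The spouse counts as an additional share at the children's level, so there are 5 primary shares of ₹2,100,000. Marisol takes one such share (₹2,100,000).
The children's combined portion (₹8,400,000) is divided into 4 shares of ₹2,100,000: Briar takes ₹2,100,000; Xiomara's ₹2,100,000 share passes to Xiomara's issue; Gwendolyn's ₹2,100,000 share passes to Gwendolyn's issue; Svea's ₹2,100,000 share passes to Svea's issue.
Xiomara's share (₹2,100,000) is divided into 4 shares of ₹525,000: Ingrid, Kenji, Quentin, and Declan each take ₹525,000.
Gwendolyn's share (₹2,100,000) is divided into 3 shares of ₹700,000: Zofia and Winona each take ₹700,000; Liesel's ₹700,000 share passes to Liesel's issue.
Liesel's share (₹700,000) is divided into 2 shares of ₹350,000: Zainab and Linnea each take ₹350,000.
Svea's share (₹2,100,000) is divided into 2 shares of ₹1,050,000: Carmen takes ₹1,050,000; Eamon's ₹1,050,000 share passes to Eamon's issue.
Eamon's share (₹1,050,000) is divided into 3 shares of ₹350,000: Perrin, Efua, and Willa each take ₹350,000.

Zainab receives 1/30 of the estate.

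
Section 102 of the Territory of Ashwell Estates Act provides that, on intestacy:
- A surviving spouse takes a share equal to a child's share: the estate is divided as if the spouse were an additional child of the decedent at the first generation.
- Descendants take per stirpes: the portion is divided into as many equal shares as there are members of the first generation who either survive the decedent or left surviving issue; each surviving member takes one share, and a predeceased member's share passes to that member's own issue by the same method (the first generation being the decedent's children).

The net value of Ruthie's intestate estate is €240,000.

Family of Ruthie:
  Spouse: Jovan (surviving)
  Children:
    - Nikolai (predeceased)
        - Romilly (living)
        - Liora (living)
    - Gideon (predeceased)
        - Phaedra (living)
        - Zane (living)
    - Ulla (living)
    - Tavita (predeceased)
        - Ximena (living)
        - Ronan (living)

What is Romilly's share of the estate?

Romilly receives €24,000.

The spouse counts as an additional share at the children's level, so there are 5 primary shares of €48,000. Jovan takes one such share (€48,000).
The children's combined portion (€192,000) is divided into 4 shares of €48,000: Ulla takes €48,000; Nikolai's €48,000 share passes to Nikolai's issue; Gideon's €48,000 share passes to Gideon's issue; Tavita's €48,000 share passes to Tavita's issue.
Nikolai's share (€48,000) is divided into 2 shares of €24,000: Romilly and Liora each take €24,000.
Gideon's share (€48,000) is divided into 2 shares of €24,000: Phaedra and Zane each take €24,000.
Tavita's share (€48,000) is divided into 2 shares of €24,000: Ximena and Ronan each take €24,000.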